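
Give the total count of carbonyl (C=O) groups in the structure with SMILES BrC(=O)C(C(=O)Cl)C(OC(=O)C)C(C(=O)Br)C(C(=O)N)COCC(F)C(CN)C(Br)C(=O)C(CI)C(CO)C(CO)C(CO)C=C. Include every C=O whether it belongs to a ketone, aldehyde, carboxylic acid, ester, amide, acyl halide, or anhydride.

BrCO: acyl halide, 1 C=O (running total 1).
CH(COCl): acyl halide, 1 C=O (running total 2).
CH(OCOCH3): ester, 1 C=O (running total 3).
CH(COBr): acyl halide, 1 C=O (running total 4).
CH(CONH2): amide, 1 C=O (running total 5).
CO: ketone, 1 C=O (running total 6).

6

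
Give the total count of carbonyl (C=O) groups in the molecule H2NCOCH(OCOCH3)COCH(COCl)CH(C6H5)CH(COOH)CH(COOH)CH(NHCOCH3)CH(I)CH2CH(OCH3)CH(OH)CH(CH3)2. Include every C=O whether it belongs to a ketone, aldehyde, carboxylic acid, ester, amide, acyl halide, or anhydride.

H2NCO: amide, 1 C=O (running total 1).
CH(OCOCH3): ester, 1 C=O (running total 2).
CO: ketone, 1 C=O (running total 3).
CH(COCl): acyl halide, 1 C=O (running total 4).
CH(COOH): carboxylic acid, 1 C=O (running total 5).
CH(COOH): carboxylic acid, 1 C=O (running total 6).
CH(NHCOCH3): amide, 1 C=O (running total 7).

7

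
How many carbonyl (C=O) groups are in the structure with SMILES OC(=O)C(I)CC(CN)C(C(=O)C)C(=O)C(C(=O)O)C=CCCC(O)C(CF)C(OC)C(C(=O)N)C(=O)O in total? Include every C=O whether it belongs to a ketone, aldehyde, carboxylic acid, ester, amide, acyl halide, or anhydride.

6

HOOC: carboxylic acid, 1 C=O (running total 1).
CH(COCH3): ketone, 1 C=O (running total 2).
CO: ketone, 1 C=O (running total 3).
CH(COOH): carboxylic acid, 1 C=O (running total 4).
CH(CONH2): amide, 1 C=O (running total 5).
COOH: carboxylic acid, 1 C=O (running total 6).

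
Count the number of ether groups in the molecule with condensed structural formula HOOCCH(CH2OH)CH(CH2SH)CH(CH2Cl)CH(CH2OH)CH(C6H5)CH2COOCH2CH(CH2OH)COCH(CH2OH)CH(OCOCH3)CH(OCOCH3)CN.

Taking each segment in turn:
  HOOC: –COOH: carbonyl C bonded to –OH and C → carboxylic acid (the –OH is not a separate alcohol).
  CH(CH2OH): pendant –CH2OH on an sp³ backbone C → alcohol.
  CH(CH2SH): pendant –CH2SH → thiol.
  CH(CH2Cl): pendant –CH2X: halogen on sp³ carbon → alkyl halide.
  CH(CH2OH): pendant –CH2OH on an sp³ backbone C → alcohol.
  CH(C6H5): pendant –C6H5: benzene ring → arene.
  CH2COOCH2: –C(=O)–O–C with C on the carbonyl side → ester.
  CH(CH2OH): pendant –CH2OH on an sp³ backbone C → alcohol.
  CO: –C(=O)– with carbon on both sides → ketone.
  CH(CH2OH): pendant –CH2OH on an sp³ backbone C → alcohol.
  CH(OCOCH3): pendant –OC(=O)CH3: an acyloxy group → ester.
  CH(OCOCH3): pendant –OC(=O)CH3: an acyloxy group → ester.
  CN: –C≡N: carbon triple-bonded to nitrogen → nitrile.
No segment is a ether: CH(CH2OH) is alcohol, not ether; CH(CH2OH) is alcohol, not ether; CH2COOCH2 is ester, not ether. → 0.

0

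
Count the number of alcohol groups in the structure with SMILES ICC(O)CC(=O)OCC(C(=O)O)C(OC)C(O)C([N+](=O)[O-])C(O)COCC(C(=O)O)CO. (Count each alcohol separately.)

halogen on an sp³ carbon → alkyl halide.
–OH on an sp³ carbon → alcohol (secondary).
–C(=O)–O–C with C on the carbonyl side → ester.
pendant –COOH: carbonyl C bonded to C and –OH → carboxylic acid.
pendant –OCH3: C–O–C with sp³ C, no adjacent C=O → ether.
–OH on an sp³ carbon → alcohol (secondary).
–NO2 on an sp³ carbon → nitro (the N=O is not a carbonyl).
–OH on an sp³ carbon → alcohol (secondary).
C–O–C with sp³ carbons on both sides and no adjacent C=O → ether.
pendant –COOH: carbonyl C bonded to C and –OH → carboxylic acid.
–OH on an sp³ carbon → alcohol.
Alcohol appears at: CH(OH), CH(OH), CH(OH), CH2OH → 4.

4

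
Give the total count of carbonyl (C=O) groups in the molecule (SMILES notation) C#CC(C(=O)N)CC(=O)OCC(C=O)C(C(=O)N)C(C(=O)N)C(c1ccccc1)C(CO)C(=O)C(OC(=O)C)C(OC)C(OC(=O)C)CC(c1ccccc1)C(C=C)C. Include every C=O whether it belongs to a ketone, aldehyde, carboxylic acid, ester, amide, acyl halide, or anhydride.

8

CH(CONH2): amide, 1 C=O (running total 1).
CH2COOCH2: ester, 1 C=O (running total 2).
CH(CHO): aldehyde, 1 C=O (running total 3).
CH(CONH2): amide, 1 C=O (running total 4).
CH(CONH2): amide, 1 C=O (running total 5).
CO: ketone, 1 C=O (running total 6).
CH(OCOCH3): ester, 1 C=O (running total 7).
CH(OCOCH3): ester, 1 C=O (running total 8).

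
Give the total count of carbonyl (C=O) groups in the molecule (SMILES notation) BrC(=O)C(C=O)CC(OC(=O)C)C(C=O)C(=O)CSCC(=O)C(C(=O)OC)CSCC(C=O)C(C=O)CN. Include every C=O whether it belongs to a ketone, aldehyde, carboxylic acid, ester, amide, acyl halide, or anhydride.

9

BrCO: acyl halide, 1 C=O (running total 1).
CH(CHO): aldehyde, 1 C=O (running total 2).
CH(OCOCH3): ester, 1 C=O (running total 3).
CH(CHO): aldehyde, 1 C=O (running total 4).
CO: ketone, 1 C=O (running total 5).
CO: ketone, 1 C=O (running total 6).
CH(COOCH3): ester, 1 C=O (running total 7).
CH(CHO): aldehyde, 1 C=O (running total 8).
CH(CHO): aldehyde, 1 C=O (running total 9).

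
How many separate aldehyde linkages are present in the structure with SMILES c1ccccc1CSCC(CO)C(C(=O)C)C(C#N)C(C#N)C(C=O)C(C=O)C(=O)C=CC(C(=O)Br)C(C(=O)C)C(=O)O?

C6H5– phenyl ring → arene.
C–S–C linkage → sulfide (thioether).
pendant –CH2OH on an sp³ backbone C → alcohol.
pendant –COCH3: carbonyl C bonded to two carbons → ketone.
pendant –C≡N: nitrile.
pendant –C≡N: nitrile.
pendant –CHO: carbonyl C bonded to C and H → aldehyde.
pendant –CHO: carbonyl C bonded to C and H → aldehyde.
–C(=O)– with carbon on both sides → ketone.
C=C double bond → alkene.
pendant –C(=O)X: carbonyl C bonded to C and halogen → acyl halide.
pendant –COCH3: carbonyl C bonded to two carbons → ketone.
–COOH: carbonyl C bonded to –OH and C → carboxylic acid (the –OH is not a separate alcohol).
Aldehyde appears at: CH(CHO), CH(CHO) → 2.

2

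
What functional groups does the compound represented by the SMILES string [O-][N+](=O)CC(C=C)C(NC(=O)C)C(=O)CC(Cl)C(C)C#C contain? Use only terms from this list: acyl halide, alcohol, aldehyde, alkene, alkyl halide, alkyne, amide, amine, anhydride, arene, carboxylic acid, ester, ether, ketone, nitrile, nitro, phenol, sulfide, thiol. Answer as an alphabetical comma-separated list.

alkene, alkyl halide, alkyne, amide, ketone, nitro

Working along the chain:
  O2NCH2: –NO2 on carbon → nitro group.
  CH(CH=CH2): pendant –CH=CH2: C=C double bond → alkene.
  CH(NHCOCH3): pendant –NHC(=O)CH3: N bonded to a carbonyl → amide (not amine).
  CO: –C(=O)– with carbon on both sides → ketone.
  CH(Cl): halogen on an sp³ carbon → alkyl halide.
  C≡CH: C≡C triple bond → alkyne.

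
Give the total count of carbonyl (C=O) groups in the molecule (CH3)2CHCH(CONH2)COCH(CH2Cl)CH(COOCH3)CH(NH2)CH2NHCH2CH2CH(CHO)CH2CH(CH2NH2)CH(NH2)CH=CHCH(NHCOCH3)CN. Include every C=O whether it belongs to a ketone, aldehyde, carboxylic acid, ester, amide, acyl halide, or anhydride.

5

CH(CONH2): amide, 1 C=O (running total 1).
CO: ketone, 1 C=O (running total 2).
CH(COOCH3): ester, 1 C=O (running total 3).
CH(CHO): aldehyde, 1 C=O (running total 4).
CH(NHCOCH3): amide, 1 C=O (running total 5).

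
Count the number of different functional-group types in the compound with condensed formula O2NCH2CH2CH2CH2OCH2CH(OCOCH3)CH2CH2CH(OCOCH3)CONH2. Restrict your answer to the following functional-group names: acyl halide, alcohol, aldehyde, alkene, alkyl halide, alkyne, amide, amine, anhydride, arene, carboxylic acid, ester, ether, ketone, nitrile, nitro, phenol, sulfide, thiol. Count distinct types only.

4

–NO2 on carbon → nitro group.
C–O–C with sp³ carbons on both sides and no adjacent C=O → ether.
pendant –OC(=O)CH3: an acyloxy group → ester.
pendant –OC(=O)CH3: an acyloxy group → ester.
–C(=O)NH2: carbonyl C bonded to C and to N → amide (the N is not a separate amine).
Distinct types present: amide, ester, ether, nitro.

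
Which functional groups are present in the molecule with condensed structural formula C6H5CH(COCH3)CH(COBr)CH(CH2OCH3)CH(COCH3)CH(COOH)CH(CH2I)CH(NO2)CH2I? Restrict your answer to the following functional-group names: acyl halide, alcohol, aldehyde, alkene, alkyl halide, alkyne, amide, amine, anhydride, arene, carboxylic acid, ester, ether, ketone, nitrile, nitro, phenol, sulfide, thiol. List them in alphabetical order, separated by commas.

Reading the structure from left to right:
  C6H5: C6H5– phenyl ring → arene.
  CH(COCH3): pendant –COCH3: carbonyl C bonded to two carbons → ketone.
  CH(COBr): pendant –C(=O)X: carbonyl C bonded to C and halogen → acyl halide.
  CH(CH2OCH3): pendant –CH2OCH3: C–O–C linkage → ether.
  CH(COCH3): pendant –COCH3: carbonyl C bonded to two carbons → ketone.
  CH(COOH): pendant –COOH: carbonyl C bonded to C and –OH → carboxylic acid.
  CH(CH2I): pendant –CH2X: halogen on sp³ carbon → alkyl halide.
  CH(NO2): –NO2 on an sp³ carbon → nitro (the N=O is not a carbonyl).
  CH2I: halogen on an sp³ carbon → alkyl halide.

acyl halide, alkyl halide, arene, carboxylic acid, ether, ketone, nitro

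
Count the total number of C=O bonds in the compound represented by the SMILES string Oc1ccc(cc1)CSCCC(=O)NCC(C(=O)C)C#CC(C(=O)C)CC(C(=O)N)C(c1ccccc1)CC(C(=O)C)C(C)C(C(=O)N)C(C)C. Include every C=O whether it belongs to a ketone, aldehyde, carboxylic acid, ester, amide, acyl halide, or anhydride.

6

CH2CONHCH2: amide, 1 C=O (running total 1).
CH(COCH3): ketone, 1 C=O (running total 2).
CH(COCH3): ketone, 1 C=O (running total 3).
CH(CONH2): amide, 1 C=O (running total 4).
CH(COCH3): ketone, 1 C=O (running total 5).
CH(CONH2): amide, 1 C=O (running total 6).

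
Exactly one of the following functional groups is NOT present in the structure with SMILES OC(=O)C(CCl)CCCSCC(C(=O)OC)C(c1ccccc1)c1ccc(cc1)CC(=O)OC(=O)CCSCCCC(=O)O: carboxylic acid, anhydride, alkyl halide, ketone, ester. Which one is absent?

ester: present (CH(COOCH3) — pendant –COOCH3: carbonyl C bonded to C and –OCH3 → ester).
alkyl halide: present (CH(CH2Cl) — pendant –CH2X: halogen on sp³ carbon → alkyl halide).
anhydride: present (CH2CO-O-COCH2 — two acyl groups sharing one oxygen, –C(=O)–O–C(=O)– → anhydride).
carboxylic acid: present (HOOC — –COOH: carbonyl C bonded to –OH and C → carboxylic acid (the –OH is not a separate alcohol)).
ketone: absent. In CH(COOCH3), the C=O is bonded to an –O–C group, which defines an ester, not a ketone. In each of HOOC and COOH, the C=O bears an –OH, making it a carboxylic acid rather than a ketone. In CH2CO-O-COCH2, the two C=O groups share a bridging oxygen, which is an anhydride linkage, not a ketone.

ketone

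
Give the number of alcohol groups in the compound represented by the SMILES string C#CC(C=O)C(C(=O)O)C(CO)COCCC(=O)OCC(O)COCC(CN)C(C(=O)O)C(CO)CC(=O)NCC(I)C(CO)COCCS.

4

C≡C triple bond → alkyne.
pendant –CHO: carbonyl C bonded to C and H → aldehyde.
pendant –COOH: carbonyl C bonded to C and –OH → carboxylic acid.
pendant –CH2OH on an sp³ backbone C → alcohol.
C–O–C with sp³ carbons on both sides and no adjacent C=O → ether.
–C(=O)–O–C with C on the carbonyl side → ester.
–OH on an sp³ carbon → alcohol (secondary).
C–O–C with sp³ carbons on both sides and no adjacent C=O → ether.
pendant –CH2NH2: N on sp³ C, no adjacent C=O → amine.
pendant –COOH: carbonyl C bonded to C and –OH → carboxylic acid.
pendant –CH2OH on an sp³ backbone C → alcohol.
–C(=O)–N– linkage → amide (the N is not an amine).
halogen on an sp³ carbon → alkyl halide.
pendant –CH2OH on an sp³ backbone C → alcohol.
C–O–C with sp³ carbons on both sides and no adjacent C=O → ether.
–SH on an sp³ carbon → thiol.
Alcohol appears at: CH(CH2OH), CH(OH), CH(CH2OH), CH(CH2OH) → 4.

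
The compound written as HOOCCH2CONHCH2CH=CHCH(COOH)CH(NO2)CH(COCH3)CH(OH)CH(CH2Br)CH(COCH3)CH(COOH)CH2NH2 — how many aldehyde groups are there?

0

Reading the structure from left to right:
  HOOC: –COOH: carbonyl C bonded to –OH and C → carboxylic acid (the –OH is not a separate alcohol).
  CH2CONHCH2: –C(=O)–N– linkage → amide (the N is not an amine).
  CH=CH: C=C double bond → alkene.
  CH(COOH): pendant –COOH: carbonyl C bonded to C and –OH → carboxylic acid.
  CH(NO2): –NO2 on an sp³ carbon → nitro (the N=O is not a carbonyl).
  CH(COCH3): pendant –COCH3: carbonyl C bonded to two carbons → ketone.
  CH(OH): –OH on an sp³ carbon → alcohol (secondary).
  CH(CH2Br): pendant –CH2X: halogen on sp³ carbon → alkyl halide.
  CH(COCH3): pendant –COCH3: carbonyl C bonded to two carbons → ketone.
  CH(COOH): pendant –COOH: carbonyl C bonded to C and –OH → carboxylic acid.
  CH2NH2: –NH2 on an sp³ carbon with no adjacent C=O → amine.
No segment is a aldehyde: HOOC is carboxylic acid, not aldehyde; CH(COOH) is carboxylic acid, not aldehyde; CH(COCH3) is ketone, not aldehyde. → 0.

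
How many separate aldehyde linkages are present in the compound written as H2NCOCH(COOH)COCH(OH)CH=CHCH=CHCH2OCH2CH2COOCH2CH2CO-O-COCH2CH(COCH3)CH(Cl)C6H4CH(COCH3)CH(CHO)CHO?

2

Reading the structure from left to right:
  H2NCO: –C(=O)NH2: carbonyl C bonded to C and to N → amide (the N is not a separate amine).
  CH(COOH): pendant –COOH: carbonyl C bonded to C and –OH → carboxylic acid.
  CO: –C(=O)– with carbon on both sides → ketone.
  CH(OH): –OH on an sp³ carbon → alcohol (secondary).
  CH=CH: C=C double bond → alkene.
  CH=CH: C=C double bond → alkene.
  CH2OCH2: C–O–C with sp³ carbons on both sides and no adjacent C=O → ether.
  CH2COOCH2: –C(=O)–O–C with C on the carbonyl side → ester.
  CH2CO-O-COCH2: two acyl groups sharing one oxygen, –C(=O)–O–C(=O)– → anhydride.
  CH(COCH3): pendant –COCH3: carbonyl C bonded to two carbons → ketone.
  CH(Cl): halogen on an sp³ carbon → alkyl halide.
  C6H4: para-disubstituted benzene ring → arene.
  CH(COCH3): pendant –COCH3: carbonyl C bonded to two carbons → ketone.
  CH(CHO): pendant –CHO: carbonyl C bonded to C and H → aldehyde.
  CHO: terminal –CHO: carbonyl C bonded to H and C → aldehyde.
Aldehyde appears at: CH(CHO), CHO → 2.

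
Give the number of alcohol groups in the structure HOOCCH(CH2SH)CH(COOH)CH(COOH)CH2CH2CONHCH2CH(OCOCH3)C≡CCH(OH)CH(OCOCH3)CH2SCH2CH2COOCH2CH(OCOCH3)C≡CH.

–COOH: carbonyl C bonded to –OH and C → carboxylic acid (the –OH is not a separate alcohol).
pendant –CH2SH → thiol.
pendant –COOH: carbonyl C bonded to C and –OH → carboxylic acid.
pendant –COOH: carbonyl C bonded to C and –OH → carboxylic acid.
–C(=O)–N– linkage → amide (the N is not an amine).
pendant –OC(=O)CH3: an acyloxy group → ester.
C≡C triple bond → alkyne.
–OH on an sp³ carbon → alcohol (secondary).
pendant –OC(=O)CH3: an acyloxy group → ester.
C–S–C linkage → sulfide (thioether).
–C(=O)–O–C with C on the carbonyl side → ester.
pendant –OC(=O)CH3: an acyloxy group → ester.
C≡C triple bond → alkyne.
Alcohol appears at: CH(OH) → 1.

1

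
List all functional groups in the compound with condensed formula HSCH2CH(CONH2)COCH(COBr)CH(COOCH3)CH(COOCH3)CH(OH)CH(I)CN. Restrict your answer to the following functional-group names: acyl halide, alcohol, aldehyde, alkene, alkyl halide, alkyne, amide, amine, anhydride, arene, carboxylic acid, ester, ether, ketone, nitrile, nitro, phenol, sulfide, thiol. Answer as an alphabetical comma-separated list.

–SH on an sp³ carbon → thiol.
pendant –CONH2: carbonyl C bonded to C and N → amide.
–C(=O)– with carbon on both sides → ketone.
pendant –C(=O)X: carbonyl C bonded to C and halogen → acyl halide.
pendant –COOCH3: carbonyl C bonded to C and –OCH3 → ester.
pendant –COOCH3: carbonyl C bonded to C and –OCH3 → ester.
–OH on an sp³ carbon → alcohol (secondary).
halogen on an sp³ carbon → alkyl halide.
–C≡N: carbon triple-bonded to nitrogen → nitrile.

acyl halide, alcohol, alkyl halide, amide, ester, ketone, nitrile, thiol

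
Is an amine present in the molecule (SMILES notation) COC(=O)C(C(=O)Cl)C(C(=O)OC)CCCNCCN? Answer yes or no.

Taking each segment in turn:
  CH3OOC: CH3O–C(=O)–: carbonyl C bonded to C and to –OCH3 → ester (not ketone + ether).
  CH(COCl): pendant –C(=O)X: carbonyl C bonded to C and halogen → acyl halide.
  CH(COOCH3): pendant –COOCH3: carbonyl C bonded to C and –OCH3 → ester.
  CH2NHCH2: C–N–C with sp³ carbons and no adjacent C=O → amine (secondary).
  CH2NH2: –NH2 on an sp³ carbon with no adjacent C=O → amine.
The CH2NHCH2 segment supplies the amine: C–N–C with sp³ carbons and no adjacent C=O → amine (secondary).

yes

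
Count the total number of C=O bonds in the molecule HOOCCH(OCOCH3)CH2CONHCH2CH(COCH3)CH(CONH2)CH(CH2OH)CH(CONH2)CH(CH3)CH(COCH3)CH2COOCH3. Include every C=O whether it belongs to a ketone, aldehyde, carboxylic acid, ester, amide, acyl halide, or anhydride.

HOOC: carboxylic acid, 1 C=O (running total 1).
CH(OCOCH3): ester, 1 C=O (running total 2).
CH2CONHCH2: amide, 1 C=O (running total 3).
CH(COCH3): ketone, 1 C=O (running total 4).
CH(CONH2): amide, 1 C=O (running total 5).
CH(CONH2): amide, 1 C=O (running total 6).
CH(COCH3): ketone, 1 C=O (running total 7).
COOCH3: ester, 1 C=O (running total 8).

8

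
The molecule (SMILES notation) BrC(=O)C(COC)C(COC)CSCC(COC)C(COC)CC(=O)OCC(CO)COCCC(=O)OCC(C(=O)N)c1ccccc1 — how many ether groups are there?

5

Reading the structure from left to right:
  BrCO: –C(=O)Br: carbonyl C bonded to C and to a halogen → acyl halide (not alkyl halide).
  CH(CH2OCH3): pendant –CH2OCH3: C–O–C linkage → ether.
  CH(CH2OCH3): pendant –CH2OCH3: C–O–C linkage → ether.
  CH2SCH2: C–S–C linkage → sulfide (thioether).
  CH(CH2OCH3): pendant –CH2OCH3: C–O–C linkage → ether.
  CH(CH2OCH3): pendant –CH2OCH3: C–O–C linkage → ether.
  CH2COOCH2: –C(=O)–O–C with C on the carbonyl side → ester.
  CH(CH2OH): pendant –CH2OH on an sp³ backbone C → alcohol.
  CH2OCH2: C–O–C with sp³ carbons on both sides and no adjacent C=O → ether.
  CH2COOCH2: –C(=O)–O–C with C on the carbonyl side → ester.
  CH(CONH2): pendant –CONH2: carbonyl C bonded to C and N → amide.
  C6H5: –C6H5 phenyl ring → arene.
Ether appears at: CH(CH2OCH3), CH(CH2OCH3), CH(CH2OCH3), CH(CH2OCH3), CH2OCH2 → 5.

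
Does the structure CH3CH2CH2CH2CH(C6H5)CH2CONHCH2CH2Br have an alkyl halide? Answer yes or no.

Taking each segment in turn:
  CH(C6H5): pendant –C6H5: benzene ring → arene.
  CH2CONHCH2: –C(=O)–N– linkage → amide (the N is not an amine).
  CH2Br: halogen on an sp³ carbon → alkyl halide.
The CH2Br segment supplies the alkyl halide: halogen on an sp³ carbon → alkyl halide.

yes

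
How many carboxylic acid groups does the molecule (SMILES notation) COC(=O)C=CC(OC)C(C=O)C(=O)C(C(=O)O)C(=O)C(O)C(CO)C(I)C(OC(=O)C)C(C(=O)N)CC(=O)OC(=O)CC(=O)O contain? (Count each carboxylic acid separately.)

CH3O–C(=O)–: carbonyl C bonded to C and to –OCH3 → ester (not ketone + ether).
C=C double bond → alkene.
pendant –OCH3: C–O–C with sp³ C, no adjacent C=O → ether.
pendant –CHO: carbonyl C bonded to C and H → aldehyde.
–C(=O)– with carbon on both sides → ketone.
pendant –COOH: carbonyl C bonded to C and –OH → carboxylic acid.
–C(=O)– with carbon on both sides → ketone.
–OH on an sp³ carbon → alcohol (secondary).
pendant –CH2OH on an sp³ backbone C → alcohol.
halogen on an sp³ carbon → alkyl halide.
pendant –OC(=O)CH3: an acyloxy group → ester.
pendant –CONH2: carbonyl C bonded to C and N → amide.
two acyl groups sharing one oxygen, –C(=O)–O–C(=O)– → anhydride.
–COOH: carbonyl C bonded to –OH and C → carboxylic acid (the –OH is not a separate alcohol).
Carboxylic acid appears at: CH(COOH), COOH → 2.

2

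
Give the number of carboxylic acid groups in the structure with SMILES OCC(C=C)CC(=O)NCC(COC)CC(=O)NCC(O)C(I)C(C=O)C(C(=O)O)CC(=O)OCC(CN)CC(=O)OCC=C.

HO– on an sp³ carbon → alcohol.
pendant –CH=CH2: C=C double bond → alkene.
–C(=O)–N– linkage → amide (the N is not an amine).
pendant –CH2OCH3: C–O–C linkage → ether.
–C(=O)–N– linkage → amide (the N is not an amine).
–OH on an sp³ carbon → alcohol (secondary).
halogen on an sp³ carbon → alkyl halide.
pendant –CHO: carbonyl C bonded to C and H → aldehyde.
pendant –COOH: carbonyl C bonded to C and –OH → carboxylic acid.
–C(=O)–O–C with C on the carbonyl side → ester.
pendant –CH2NH2: N on sp³ C, no adjacent C=O → amine.
–C(=O)–O–C with C on the carbonyl side → ester.
C=C double bond → alkene.
Carboxylic acid appears at: CH(COOH) → 1.

1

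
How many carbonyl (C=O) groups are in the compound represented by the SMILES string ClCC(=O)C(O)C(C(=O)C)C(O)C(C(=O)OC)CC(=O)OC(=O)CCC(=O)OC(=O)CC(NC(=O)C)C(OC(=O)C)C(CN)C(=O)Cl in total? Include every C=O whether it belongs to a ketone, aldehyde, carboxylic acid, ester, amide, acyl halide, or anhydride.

10

CO: ketone, 1 C=O (running total 1).
CH(COCH3): ketone, 1 C=O (running total 2).
CH(COOCH3): ester, 1 C=O (running total 3).
CH2CO-O-COCH2: anhydride, 2 C=O (running total 5).
CH2CO-O-COCH2: anhydride, 2 C=O (running total 7).
CH(NHCOCH3): amide, 1 C=O (running total 8).
CH(OCOCH3): ester, 1 C=O (running total 9).
COCl: acyl halide, 1 C=O (running total 10).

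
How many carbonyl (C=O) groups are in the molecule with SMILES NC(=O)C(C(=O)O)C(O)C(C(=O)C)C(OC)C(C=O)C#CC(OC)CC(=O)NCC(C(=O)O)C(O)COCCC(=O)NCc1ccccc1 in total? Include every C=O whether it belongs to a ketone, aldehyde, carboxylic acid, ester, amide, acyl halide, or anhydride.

H2NCO: amide, 1 C=O (running total 1).
CH(COOH): carboxylic acid, 1 C=O (running total 2).
CH(COCH3): ketone, 1 C=O (running total 3).
CH(CHO): aldehyde, 1 C=O (running total 4).
CH2CONHCH2: amide, 1 C=O (running total 5).
CH(COOH): carboxylic acid, 1 C=O (running total 6).
CH2CONHCH2: amide, 1 C=O (running total 7).

7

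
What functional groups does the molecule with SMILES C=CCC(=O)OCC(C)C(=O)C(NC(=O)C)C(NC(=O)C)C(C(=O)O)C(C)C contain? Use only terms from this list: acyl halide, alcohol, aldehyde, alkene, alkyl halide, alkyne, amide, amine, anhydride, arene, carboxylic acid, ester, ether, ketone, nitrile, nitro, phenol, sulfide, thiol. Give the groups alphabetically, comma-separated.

Working along the chain:
  CH2=CH: C=C double bond → alkene.
  CH2COOCH2: –C(=O)–O–C with C on the carbonyl side → ester.
  CO: –C(=O)– with carbon on both sides → ketone.
  CH(NHCOCH3): pendant –NHC(=O)CH3: N bonded to a carbonyl → amide (not amine).
  CH(NHCOCH3): pendant –NHC(=O)CH3: N bonded to a carbonyl → amide (not amine).
  CH(COOH): pendant –COOH: carbonyl C bonded to C and –OH → carboxylic acid.

alkene, amide, carboxylic acid, ester, ketone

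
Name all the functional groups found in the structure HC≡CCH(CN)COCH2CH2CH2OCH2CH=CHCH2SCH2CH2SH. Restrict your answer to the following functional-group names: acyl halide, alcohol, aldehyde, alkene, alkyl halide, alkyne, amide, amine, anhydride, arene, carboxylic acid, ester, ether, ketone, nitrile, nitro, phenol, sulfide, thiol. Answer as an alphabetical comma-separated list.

C≡C triple bond → alkyne.
pendant –C≡N: nitrile.
–C(=O)– with carbon on both sides → ketone.
C–O–C with sp³ carbons on both sides and no adjacent C=O → ether.
C=C double bond → alkene.
C–S–C linkage → sulfide (thioether).
–SH on an sp³ carbon → thiol.

alkene, alkyne, ether, ketone, nitrile, sulfide, thiol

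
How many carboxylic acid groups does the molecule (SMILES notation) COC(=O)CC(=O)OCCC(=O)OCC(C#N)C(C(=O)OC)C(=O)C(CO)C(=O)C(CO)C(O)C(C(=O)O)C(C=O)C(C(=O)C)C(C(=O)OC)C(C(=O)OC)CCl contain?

1

Taking each segment in turn:
  CH3OOC: CH3O–C(=O)–: carbonyl C bonded to C and to –OCH3 → ester (not ketone + ether).
  CH2COOCH2: –C(=O)–O–C with C on the carbonyl side → ester.
  CH2COOCH2: –C(=O)–O–C with C on the carbonyl side → ester.
  CH(CN): pendant –C≡N: nitrile.
  CH(COOCH3): pendant –COOCH3: carbonyl C bonded to C and –OCH3 → ester.
  CO: –C(=O)– with carbon on both sides → ketone.
  CH(CH2OH): pendant –CH2OH on an sp³ backbone C → alcohol.
  CO: –C(=O)– with carbon on both sides → ketone.
  CH(CH2OH): pendant –CH2OH on an sp³ backbone C → alcohol.
  CH(OH): –OH on an sp³ carbon → alcohol (secondary).
  CH(COOH): pendant –COOH: carbonyl C bonded to C and –OH → carboxylic acid.
  CH(CHO): pendant –CHO: carbonyl C bonded to C and H → aldehyde.
  CH(COCH3): pendant –COCH3: carbonyl C bonded to two carbons → ketone.
  CH(COOCH3): pendant –COOCH3: carbonyl C bonded to C and –OCH3 → ester.
  CH(COOCH3): pendant –COOCH3: carbonyl C bonded to C and –OCH3 → ester.
  CH2Cl: halogen on an sp³ carbon → alkyl halide.
Carboxylic acid appears at: CH(COOH) → 1.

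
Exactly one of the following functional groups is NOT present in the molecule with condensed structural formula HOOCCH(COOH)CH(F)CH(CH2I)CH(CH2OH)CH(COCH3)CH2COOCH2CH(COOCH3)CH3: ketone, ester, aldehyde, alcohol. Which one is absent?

aldehyde

ketone: present (CH(COCH3) — pendant –COCH3: carbonyl C bonded to two carbons → ketone).
alcohol: present (CH(CH2OH) — pendant –CH2OH on an sp³ backbone C → alcohol).
ester: present (CH2COOCH2 — –C(=O)–O–C with C on the carbonyl side → ester).
aldehyde: absent. In CH(COCH3), the carbonyl carbon is bonded to two carbons, so it is a ketone, not an aldehyde. In each of HOOC and CH(COOH), the carbonyl carbon bears –OH, not –H, so it is a carboxylic acid.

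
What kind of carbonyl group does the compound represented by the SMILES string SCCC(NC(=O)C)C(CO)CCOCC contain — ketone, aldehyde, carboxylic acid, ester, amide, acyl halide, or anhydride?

The carbonyl is in the CH(NHCOCH3) segment: pendant –NHC(=O)CH3: N bonded to a carbonyl → amide (not amine).

amide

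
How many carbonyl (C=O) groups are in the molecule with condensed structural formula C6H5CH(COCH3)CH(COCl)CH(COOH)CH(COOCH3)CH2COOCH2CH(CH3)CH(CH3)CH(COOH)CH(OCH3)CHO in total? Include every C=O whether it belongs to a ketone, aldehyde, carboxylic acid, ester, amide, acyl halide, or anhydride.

7

CH(COCH3): ketone, 1 C=O (running total 1).
CH(COCl): acyl halide, 1 C=O (running total 2).
CH(COOH): carboxylic acid, 1 C=O (running total 3).
CH(COOCH3): ester, 1 C=O (running total 4).
CH2COOCH2: ester, 1 C=O (running total 5).
CH(COOH): carboxylic acid, 1 C=O (running total 6).
CHO: aldehyde, 1 C=O (running total 7).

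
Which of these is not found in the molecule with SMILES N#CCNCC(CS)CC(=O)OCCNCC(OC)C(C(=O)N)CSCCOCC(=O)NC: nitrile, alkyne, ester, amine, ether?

alkyne

amine: present (CH2NHCH2 — C–N–C with sp³ carbons and no adjacent C=O → amine (secondary)).
ester: present (CH2COOCH2 — –C(=O)–O–C with C on the carbonyl side → ester).
nitrile: present (N≡C — N≡C–: carbon triple-bonded to nitrogen → nitrile).
ether: present (CH(OCH3) — pendant –OCH3: C–O–C with sp³ C, no adjacent C=O → ether).
alkyne: absent. In N≡C, the triple bond is C≡N, not C≡C, so it is a nitrile.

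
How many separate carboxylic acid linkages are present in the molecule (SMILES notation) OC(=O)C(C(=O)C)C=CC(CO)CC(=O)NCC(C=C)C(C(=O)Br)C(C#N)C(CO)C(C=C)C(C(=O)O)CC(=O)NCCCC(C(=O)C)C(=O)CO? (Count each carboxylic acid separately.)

–COOH: carbonyl C bonded to –OH and C → carboxylic acid (the –OH is not a separate alcohol).
pendant –COCH3: carbonyl C bonded to two carbons → ketone.
C=C double bond → alkene.
pendant –CH2OH on an sp³ backbone C → alcohol.
–C(=O)–N– linkage → amide (the N is not an amine).
pendant –CH=CH2: C=C double bond → alkene.
pendant –C(=O)X: carbonyl C bonded to C and halogen → acyl halide.
pendant –C≡N: nitrile.
pendant –CH2OH on an sp³ backbone C → alcohol.
pendant –CH=CH2: C=C double bond → alkene.
pendant –COOH: carbonyl C bonded to C and –OH → carboxylic acid.
–C(=O)–N– linkage → amide (the N is not an amine).
pendant –COCH3: carbonyl C bonded to two carbons → ketone.
–C(=O)– with carbon on both sides → ketone.
–OH on an sp³ carbon → alcohol.
Carboxylic acid appears at: HOOC, CH(COOH) → 2.

2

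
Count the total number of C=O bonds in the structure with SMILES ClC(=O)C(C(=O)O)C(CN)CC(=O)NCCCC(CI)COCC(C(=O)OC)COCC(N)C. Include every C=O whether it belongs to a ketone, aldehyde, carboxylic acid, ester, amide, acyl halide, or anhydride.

4

ClCO: acyl halide, 1 C=O (running total 1).
CH(COOH): carboxylic acid, 1 C=O (running total 2).
CH2CONHCH2: amide, 1 C=O (running total 3).
CH(COOCH3): ester, 1 C=O (running total 4).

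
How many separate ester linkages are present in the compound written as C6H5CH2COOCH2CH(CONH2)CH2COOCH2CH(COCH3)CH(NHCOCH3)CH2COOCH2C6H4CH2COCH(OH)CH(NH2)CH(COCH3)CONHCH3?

3

C6H5– phenyl ring → arene.
–C(=O)–O–C with C on the carbonyl side → ester.
pendant –CONH2: carbonyl C bonded to C and N → amide.
–C(=O)–O–C with C on the carbonyl side → ester.
pendant –COCH3: carbonyl C bonded to two carbons → ketone.
pendant –NHC(=O)CH3: N bonded to a carbonyl → amide (not amine).
–C(=O)–O–C with C on the carbonyl side → ester.
para-disubstituted benzene ring → arene.
–C(=O)– with carbon on both sides → ketone.
–OH on an sp³ carbon → alcohol (secondary).
–NH2 on an sp³ carbon with no adjacent C=O → amine.
pendant –COCH3: carbonyl C bonded to two carbons → ketone.
–C(=O)NHCH3: carbonyl C bonded to C and to N → amide (the N is not an amine).
Ester appears at: CH2COOCH2, CH2COOCH2, CH2COOCH2 → 3.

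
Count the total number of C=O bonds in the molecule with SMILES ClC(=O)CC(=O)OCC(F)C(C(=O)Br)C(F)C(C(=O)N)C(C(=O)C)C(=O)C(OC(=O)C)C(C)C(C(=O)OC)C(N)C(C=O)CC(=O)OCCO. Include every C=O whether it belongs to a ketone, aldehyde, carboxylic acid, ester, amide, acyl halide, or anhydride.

ClCO: acyl halide, 1 C=O (running total 1).
CH2COOCH2: ester, 1 C=O (running total 2).
CH(COBr): acyl halide, 1 C=O (running total 3).
CH(CONH2): amide, 1 C=O (running total 4).
CH(COCH3): ketone, 1 C=O (running total 5).
CO: ketone, 1 C=O (running total 6).
CH(OCOCH3): ester, 1 C=O (running total 7).
CH(COOCH3): ester, 1 C=O (running total 8).
CH(CHO): aldehyde, 1 C=O (running total 9).
CH2COOCH2: ester, 1 C=O (running total 10).

10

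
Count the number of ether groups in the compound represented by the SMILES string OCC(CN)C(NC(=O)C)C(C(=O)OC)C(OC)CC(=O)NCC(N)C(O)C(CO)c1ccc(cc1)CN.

1

Taking each segment in turn:
  HOCH2: HO– on an sp³ carbon → alcohol.
  CH(CH2NH2): pendant –CH2NH2: N on sp³ C, no adjacent C=O → amine.
  CH(NHCOCH3): pendant –NHC(=O)CH3: N bonded to a carbonyl → amide (not amine).
  CH(COOCH3): pendant –COOCH3: carbonyl C bonded to C and –OCH3 → ester.
  CH(OCH3): pendant –OCH3: C–O–C with sp³ C, no adjacent C=O → ether.
  CH2CONHCH2: –C(=O)–N– linkage → amide (the N is not an amine).
  CH(NH2): –NH2 on an sp³ carbon with no adjacent C=O → amine.
  CH(OH): –OH on an sp³ carbon → alcohol (secondary).
  CH(CH2OH): pendant –CH2OH on an sp³ backbone C → alcohol.
  C6H4: para-disubstituted benzene ring → arene.
  CH2NH2: –NH2 on an sp³ carbon with no adjacent C=O → amine.
Ether appears at: CH(OCH3) → 1.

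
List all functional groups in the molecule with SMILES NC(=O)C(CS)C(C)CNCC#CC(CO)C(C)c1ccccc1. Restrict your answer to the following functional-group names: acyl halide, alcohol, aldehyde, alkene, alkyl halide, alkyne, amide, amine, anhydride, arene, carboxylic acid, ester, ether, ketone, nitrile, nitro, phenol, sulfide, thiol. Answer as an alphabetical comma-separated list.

alcohol, alkyne, amide, amine, arene, thiol

–C(=O)NH2: carbonyl C bonded to C and to N → amide (the N is not a separate amine).
pendant –CH2SH → thiol.
C–N–C with sp³ carbons and no adjacent C=O → amine (secondary).
C≡C triple bond → alkyne.
pendant –CH2OH on an sp³ backbone C → alcohol.
–C6H5 phenyl ring → arene.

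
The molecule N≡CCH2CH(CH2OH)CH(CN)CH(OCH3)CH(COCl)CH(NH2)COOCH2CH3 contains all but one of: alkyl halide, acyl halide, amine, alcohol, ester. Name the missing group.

amine: present (CH(NH2) — –NH2 on an sp³ carbon with no adjacent C=O → amine).
ester: present (COOCH2CH3 — –C(=O)OCH2CH3: carbonyl C bonded to C and to –OEt → ester).
acyl halide: present (CH(COCl) — pendant –C(=O)X: carbonyl C bonded to C and halogen → acyl halide).
alcohol: present (CH(CH2OH) — pendant –CH2OH on an sp³ backbone C → alcohol).
alkyl halide: absent. In CH(COCl), the halogen is on a carbonyl carbon, which makes it an acyl halide, not an alkyl halide.

alkyl halide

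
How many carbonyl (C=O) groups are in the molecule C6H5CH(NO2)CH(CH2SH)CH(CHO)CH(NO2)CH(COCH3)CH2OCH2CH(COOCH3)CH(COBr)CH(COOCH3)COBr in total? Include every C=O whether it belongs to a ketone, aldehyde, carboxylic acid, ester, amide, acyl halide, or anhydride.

CH(CHO): aldehyde, 1 C=O (running total 1).
CH(COCH3): ketone, 1 C=O (running total 2).
CH(COOCH3): ester, 1 C=O (running total 3).
CH(COBr): acyl halide, 1 C=O (running total 4).
CH(COOCH3): ester, 1 C=O (running total 5).
COBr: acyl halide, 1 C=O (running total 6).

6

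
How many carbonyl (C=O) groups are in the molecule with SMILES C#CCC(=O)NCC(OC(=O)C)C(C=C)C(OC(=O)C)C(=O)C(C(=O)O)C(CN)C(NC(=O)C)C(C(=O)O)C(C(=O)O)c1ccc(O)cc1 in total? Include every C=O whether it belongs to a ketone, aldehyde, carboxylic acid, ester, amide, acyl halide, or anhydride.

8

CH2CONHCH2: amide, 1 C=O (running total 1).
CH(OCOCH3): ester, 1 C=O (running total 2).
CH(OCOCH3): ester, 1 C=O (running total 3).
CO: ketone, 1 C=O (running total 4).
CH(COOH): carboxylic acid, 1 C=O (running total 5).
CH(NHCOCH3): amide, 1 C=O (running total 6).
CH(COOH): carboxylic acid, 1 C=O (running total 7).
CH(COOH): carboxylic acid, 1 C=O (running total 8).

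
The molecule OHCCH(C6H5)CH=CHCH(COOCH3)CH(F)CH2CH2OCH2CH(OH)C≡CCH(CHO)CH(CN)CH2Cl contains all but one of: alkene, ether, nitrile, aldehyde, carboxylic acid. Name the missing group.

carboxylic acid

alkene: present (CH=CH — C=C double bond → alkene).
nitrile: present (CH(CN) — pendant –C≡N: nitrile).
aldehyde: present (OHC — terminal –CHO: carbonyl C bonded to H and C → aldehyde).
ether: present (CH2OCH2 — C–O–C with sp³ carbons on both sides and no adjacent C=O → ether).
carboxylic acid: absent. In CH(COOCH3), the acyl oxygen is bonded to carbon (–O–C), not to H, so this is an ester.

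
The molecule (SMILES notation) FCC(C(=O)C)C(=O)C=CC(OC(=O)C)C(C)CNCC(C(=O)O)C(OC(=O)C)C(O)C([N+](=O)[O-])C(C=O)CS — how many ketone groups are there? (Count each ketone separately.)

halogen on an sp³ carbon → alkyl halide.
pendant –COCH3: carbonyl C bonded to two carbons → ketone.
–C(=O)– with carbon on both sides → ketone.
C=C double bond → alkene.
pendant –OC(=O)CH3: an acyloxy group → ester.
C–N–C with sp³ carbons and no adjacent C=O → amine (secondary).
pendant –COOH: carbonyl C bonded to C and –OH → carboxylic acid.
pendant –OC(=O)CH3: an acyloxy group → ester.
–OH on an sp³ carbon → alcohol (secondary).
–NO2 on an sp³ carbon → nitro (the N=O is not a carbonyl).
pendant –CHO: carbonyl C bonded to C and H → aldehyde.
–SH on an sp³ carbon → thiol.
Ketone appears at: CH(COCH3), CO → 2.

2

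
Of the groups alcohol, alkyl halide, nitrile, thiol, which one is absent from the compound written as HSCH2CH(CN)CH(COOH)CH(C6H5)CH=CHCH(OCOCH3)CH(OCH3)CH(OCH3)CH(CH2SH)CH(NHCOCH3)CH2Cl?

alcohol

nitrile: present (CH(CN) — pendant –C≡N: nitrile).
alkyl halide: present (CH2Cl — halogen on an sp³ carbon → alkyl halide).
thiol: present (HSCH2 — –SH on an sp³ carbon → thiol).
alcohol: absent. In CH(COOH), the –OH sits on a carbonyl carbon, making it part of a carboxylic acid, not an alcohol.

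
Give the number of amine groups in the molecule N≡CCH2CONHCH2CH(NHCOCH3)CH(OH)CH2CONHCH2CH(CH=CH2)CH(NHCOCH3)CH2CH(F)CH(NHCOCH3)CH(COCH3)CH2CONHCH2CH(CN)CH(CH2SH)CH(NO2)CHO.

0

N≡C–: carbon triple-bonded to nitrogen → nitrile.
–C(=O)–N– linkage → amide (the N is not an amine).
pendant –NHC(=O)CH3: N bonded to a carbonyl → amide (not amine).
–OH on an sp³ carbon → alcohol (secondary).
–C(=O)–N– linkage → amide (the N is not an amine).
pendant –CH=CH2: C=C double bond → alkene.
pendant –NHC(=O)CH3: N bonded to a carbonyl → amide (not amine).
halogen on an sp³ carbon → alkyl halide.
pendant –NHC(=O)CH3: N bonded to a carbonyl → amide (not amine).
pendant –COCH3: carbonyl C bonded to two carbons → ketone.
–C(=O)–N– linkage → amide (the N is not an amine).
pendant –C≡N: nitrile.
pendant –CH2SH → thiol.
–NO2 on an sp³ carbon → nitro (the N=O is not a carbonyl).
terminal –CHO: carbonyl C bonded to H and C → aldehyde.
No segment is a amine: N≡C is nitrile, not amine; CH2CONHCH2 is amide, not amine; CH(NHCOCH3) is amide, not amine. → 0.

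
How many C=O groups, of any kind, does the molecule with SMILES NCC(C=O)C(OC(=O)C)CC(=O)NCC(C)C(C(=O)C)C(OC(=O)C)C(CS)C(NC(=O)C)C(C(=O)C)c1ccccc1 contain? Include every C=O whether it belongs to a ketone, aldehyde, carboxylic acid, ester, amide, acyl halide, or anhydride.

7

CH(CHO): aldehyde, 1 C=O (running total 1).
CH(OCOCH3): ester, 1 C=O (running total 2).
CH2CONHCH2: amide, 1 C=O (running total 3).
CH(COCH3): ketone, 1 C=O (running total 4).
CH(OCOCH3): ester, 1 C=O (running total 5).
CH(NHCOCH3): amide, 1 C=O (running total 6).
CH(COCH3): ketone, 1 C=O (running total 7).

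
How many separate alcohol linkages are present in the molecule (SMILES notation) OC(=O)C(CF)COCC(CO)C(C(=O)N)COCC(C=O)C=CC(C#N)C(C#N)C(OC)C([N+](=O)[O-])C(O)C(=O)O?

Working along the chain:
  HOOC: –COOH: carbonyl C bonded to –OH and C → carboxylic acid (the –OH is not a separate alcohol).
  CH(CH2F): pendant –CH2X: halogen on sp³ carbon → alkyl halide.
  CH2OCH2: C–O–C with sp³ carbons on both sides and no adjacent C=O → ether.
  CH(CH2OH): pendant –CH2OH on an sp³ backbone C → alcohol.
  CH(CONH2): pendant –CONH2: carbonyl C bonded to C and N → amide.
  CH2OCH2: C–O–C with sp³ carbons on both sides and no adjacent C=O → ether.
  CH(CHO): pendant –CHO: carbonyl C bonded to C and H → aldehyde.
  CH=CH: C=C double bond → alkene.
  CH(CN): pendant –C≡N: nitrile.
  CH(CN): pendant –C≡N: nitrile.
  CH(OCH3): pendant –OCH3: C–O–C with sp³ C, no adjacent C=O → ether.
  CH(NO2): –NO2 on an sp³ carbon → nitro (the N=O is not a carbonyl).
  CH(OH): –OH on an sp³ carbon → alcohol (secondary).
  COOH: –COOH: carbonyl C bonded to –OH and C → carboxylic acid (the –OH is not a separate alcohol).
Alcohol appears at: CH(CH2OH), CH(OH) → 2.

2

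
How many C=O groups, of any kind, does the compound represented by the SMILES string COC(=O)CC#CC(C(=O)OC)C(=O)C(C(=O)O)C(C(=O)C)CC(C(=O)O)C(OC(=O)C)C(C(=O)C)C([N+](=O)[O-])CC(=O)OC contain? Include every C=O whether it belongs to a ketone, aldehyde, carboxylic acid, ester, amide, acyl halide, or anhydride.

9

CH3OOC: ester, 1 C=O (running total 1).
CH(COOCH3): ester, 1 C=O (running total 2).
CO: ketone, 1 C=O (running total 3).
CH(COOH): carboxylic acid, 1 C=O (running total 4).
CH(COCH3): ketone, 1 C=O (running total 5).
CH(COOH): carboxylic acid, 1 C=O (running total 6).
CH(OCOCH3): ester, 1 C=O (running total 7).
CH(COCH3): ketone, 1 C=O (running total 8).
COOCH3: ester, 1 C=O (running total 9).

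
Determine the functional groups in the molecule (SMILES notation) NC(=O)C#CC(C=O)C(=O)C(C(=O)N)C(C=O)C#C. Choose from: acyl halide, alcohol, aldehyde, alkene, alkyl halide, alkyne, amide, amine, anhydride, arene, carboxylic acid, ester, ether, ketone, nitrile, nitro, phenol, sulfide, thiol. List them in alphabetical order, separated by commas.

Reading the structure from left to right:
  H2NCO: –C(=O)NH2: carbonyl C bonded to C and to N → amide (the N is not a separate amine).
  C≡C: C≡C triple bond → alkyne.
  CH(CHO): pendant –CHO: carbonyl C bonded to C and H → aldehyde.
  CO: –C(=O)– with carbon on both sides → ketone.
  CH(CONH2): pendant –CONH2: carbonyl C bonded to C and N → amide.
  CH(CHO): pendant –CHO: carbonyl C bonded to C and H → aldehyde.
  C≡CH: C≡C triple bond → alkyne.

aldehyde, alkyne, amide, ketone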